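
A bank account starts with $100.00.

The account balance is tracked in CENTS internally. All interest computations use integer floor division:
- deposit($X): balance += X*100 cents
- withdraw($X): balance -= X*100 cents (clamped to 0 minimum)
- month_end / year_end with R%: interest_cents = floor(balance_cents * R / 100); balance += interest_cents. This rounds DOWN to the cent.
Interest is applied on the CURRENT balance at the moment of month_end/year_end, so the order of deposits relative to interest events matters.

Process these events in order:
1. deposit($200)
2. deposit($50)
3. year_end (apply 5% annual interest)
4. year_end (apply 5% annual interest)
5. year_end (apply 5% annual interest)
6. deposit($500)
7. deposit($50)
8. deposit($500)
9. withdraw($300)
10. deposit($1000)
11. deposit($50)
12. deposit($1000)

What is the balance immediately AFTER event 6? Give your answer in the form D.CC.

Answer: 905.16

Derivation:
After 1 (deposit($200)): balance=$300.00 total_interest=$0.00
After 2 (deposit($50)): balance=$350.00 total_interest=$0.00
After 3 (year_end (apply 5% annual interest)): balance=$367.50 total_interest=$17.50
After 4 (year_end (apply 5% annual interest)): balance=$385.87 total_interest=$35.87
After 5 (year_end (apply 5% annual interest)): balance=$405.16 total_interest=$55.16
After 6 (deposit($500)): balance=$905.16 total_interest=$55.16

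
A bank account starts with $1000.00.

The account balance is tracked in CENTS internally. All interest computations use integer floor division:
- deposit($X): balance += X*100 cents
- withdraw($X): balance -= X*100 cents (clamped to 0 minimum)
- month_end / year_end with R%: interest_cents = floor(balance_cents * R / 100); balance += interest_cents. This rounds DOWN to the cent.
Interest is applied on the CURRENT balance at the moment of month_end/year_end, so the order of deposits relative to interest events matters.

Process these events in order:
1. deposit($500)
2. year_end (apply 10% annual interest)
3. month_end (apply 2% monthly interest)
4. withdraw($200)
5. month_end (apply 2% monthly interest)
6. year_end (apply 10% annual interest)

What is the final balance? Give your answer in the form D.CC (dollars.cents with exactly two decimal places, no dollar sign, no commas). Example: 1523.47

Answer: 1663.92

Derivation:
After 1 (deposit($500)): balance=$1500.00 total_interest=$0.00
After 2 (year_end (apply 10% annual interest)): balance=$1650.00 total_interest=$150.00
After 3 (month_end (apply 2% monthly interest)): balance=$1683.00 total_interest=$183.00
After 4 (withdraw($200)): balance=$1483.00 total_interest=$183.00
After 5 (month_end (apply 2% monthly interest)): balance=$1512.66 total_interest=$212.66
After 6 (year_end (apply 10% annual interest)): balance=$1663.92 total_interest=$363.92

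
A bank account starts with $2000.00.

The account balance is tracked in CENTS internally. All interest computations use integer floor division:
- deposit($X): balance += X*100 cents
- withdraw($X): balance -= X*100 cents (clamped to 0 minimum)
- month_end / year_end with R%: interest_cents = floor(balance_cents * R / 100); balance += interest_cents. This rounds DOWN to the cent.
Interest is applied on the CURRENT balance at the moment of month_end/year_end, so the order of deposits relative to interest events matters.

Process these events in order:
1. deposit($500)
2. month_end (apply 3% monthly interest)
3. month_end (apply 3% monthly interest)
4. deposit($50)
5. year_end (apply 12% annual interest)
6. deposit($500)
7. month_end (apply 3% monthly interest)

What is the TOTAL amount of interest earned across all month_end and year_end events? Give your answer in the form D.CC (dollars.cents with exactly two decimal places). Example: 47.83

Answer: 582.31

Derivation:
After 1 (deposit($500)): balance=$2500.00 total_interest=$0.00
After 2 (month_end (apply 3% monthly interest)): balance=$2575.00 total_interest=$75.00
After 3 (month_end (apply 3% monthly interest)): balance=$2652.25 total_interest=$152.25
After 4 (deposit($50)): balance=$2702.25 total_interest=$152.25
After 5 (year_end (apply 12% annual interest)): balance=$3026.52 total_interest=$476.52
After 6 (deposit($500)): balance=$3526.52 total_interest=$476.52
After 7 (month_end (apply 3% monthly interest)): balance=$3632.31 total_interest=$582.31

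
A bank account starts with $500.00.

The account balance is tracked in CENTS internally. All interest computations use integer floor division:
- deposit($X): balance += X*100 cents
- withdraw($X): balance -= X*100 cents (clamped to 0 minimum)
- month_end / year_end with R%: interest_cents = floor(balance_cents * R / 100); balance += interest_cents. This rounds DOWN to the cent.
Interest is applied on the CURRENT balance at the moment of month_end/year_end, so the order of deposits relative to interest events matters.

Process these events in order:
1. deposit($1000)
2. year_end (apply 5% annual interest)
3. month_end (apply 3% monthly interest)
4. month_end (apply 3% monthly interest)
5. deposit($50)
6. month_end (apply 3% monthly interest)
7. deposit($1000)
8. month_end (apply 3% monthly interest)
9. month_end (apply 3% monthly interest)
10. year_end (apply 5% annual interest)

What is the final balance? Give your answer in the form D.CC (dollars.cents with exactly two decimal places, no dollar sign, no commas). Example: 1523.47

After 1 (deposit($1000)): balance=$1500.00 total_interest=$0.00
After 2 (year_end (apply 5% annual interest)): balance=$1575.00 total_interest=$75.00
After 3 (month_end (apply 3% monthly interest)): balance=$1622.25 total_interest=$122.25
After 4 (month_end (apply 3% monthly interest)): balance=$1670.91 total_interest=$170.91
After 5 (deposit($50)): balance=$1720.91 total_interest=$170.91
After 6 (month_end (apply 3% monthly interest)): balance=$1772.53 total_interest=$222.53
After 7 (deposit($1000)): balance=$2772.53 total_interest=$222.53
After 8 (month_end (apply 3% monthly interest)): balance=$2855.70 total_interest=$305.70
After 9 (month_end (apply 3% monthly interest)): balance=$2941.37 total_interest=$391.37
After 10 (year_end (apply 5% annual interest)): balance=$3088.43 total_interest=$538.43

Answer: 3088.43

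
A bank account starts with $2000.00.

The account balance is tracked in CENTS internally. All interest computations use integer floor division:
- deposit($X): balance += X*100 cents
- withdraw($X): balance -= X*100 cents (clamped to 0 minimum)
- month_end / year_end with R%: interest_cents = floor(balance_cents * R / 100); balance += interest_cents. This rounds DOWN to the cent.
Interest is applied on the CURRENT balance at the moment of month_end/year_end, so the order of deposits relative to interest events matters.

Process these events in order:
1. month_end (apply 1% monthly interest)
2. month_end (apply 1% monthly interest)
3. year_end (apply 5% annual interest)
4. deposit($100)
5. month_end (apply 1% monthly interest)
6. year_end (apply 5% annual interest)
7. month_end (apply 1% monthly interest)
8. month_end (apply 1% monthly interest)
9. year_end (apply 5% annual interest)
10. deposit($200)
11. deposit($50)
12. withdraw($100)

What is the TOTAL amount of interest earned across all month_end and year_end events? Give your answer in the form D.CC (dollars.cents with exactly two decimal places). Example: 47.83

After 1 (month_end (apply 1% monthly interest)): balance=$2020.00 total_interest=$20.00
After 2 (month_end (apply 1% monthly interest)): balance=$2040.20 total_interest=$40.20
After 3 (year_end (apply 5% annual interest)): balance=$2142.21 total_interest=$142.21
After 4 (deposit($100)): balance=$2242.21 total_interest=$142.21
After 5 (month_end (apply 1% monthly interest)): balance=$2264.63 total_interest=$164.63
After 6 (year_end (apply 5% annual interest)): balance=$2377.86 total_interest=$277.86
After 7 (month_end (apply 1% monthly interest)): balance=$2401.63 total_interest=$301.63
After 8 (month_end (apply 1% monthly interest)): balance=$2425.64 total_interest=$325.64
After 9 (year_end (apply 5% annual interest)): balance=$2546.92 total_interest=$446.92
After 10 (deposit($200)): balance=$2746.92 total_interest=$446.92
After 11 (deposit($50)): balance=$2796.92 total_interest=$446.92
After 12 (withdraw($100)): balance=$2696.92 total_interest=$446.92

Answer: 446.92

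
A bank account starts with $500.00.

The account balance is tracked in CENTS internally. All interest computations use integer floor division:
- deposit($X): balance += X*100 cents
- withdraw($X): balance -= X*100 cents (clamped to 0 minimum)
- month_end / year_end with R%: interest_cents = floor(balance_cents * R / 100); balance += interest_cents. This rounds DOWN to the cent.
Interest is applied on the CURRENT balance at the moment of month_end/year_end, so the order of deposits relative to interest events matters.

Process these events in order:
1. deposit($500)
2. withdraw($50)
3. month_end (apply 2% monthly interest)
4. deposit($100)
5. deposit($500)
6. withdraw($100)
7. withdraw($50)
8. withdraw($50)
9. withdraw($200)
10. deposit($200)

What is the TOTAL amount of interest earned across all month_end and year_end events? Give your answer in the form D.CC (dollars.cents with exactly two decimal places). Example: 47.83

Answer: 19.00

Derivation:
After 1 (deposit($500)): balance=$1000.00 total_interest=$0.00
After 2 (withdraw($50)): balance=$950.00 total_interest=$0.00
After 3 (month_end (apply 2% monthly interest)): balance=$969.00 total_interest=$19.00
After 4 (deposit($100)): balance=$1069.00 total_interest=$19.00
After 5 (deposit($500)): balance=$1569.00 total_interest=$19.00
After 6 (withdraw($100)): balance=$1469.00 total_interest=$19.00
After 7 (withdraw($50)): balance=$1419.00 total_interest=$19.00
After 8 (withdraw($50)): balance=$1369.00 total_interest=$19.00
After 9 (withdraw($200)): balance=$1169.00 total_interest=$19.00
After 10 (deposit($200)): balance=$1369.00 total_interest=$19.00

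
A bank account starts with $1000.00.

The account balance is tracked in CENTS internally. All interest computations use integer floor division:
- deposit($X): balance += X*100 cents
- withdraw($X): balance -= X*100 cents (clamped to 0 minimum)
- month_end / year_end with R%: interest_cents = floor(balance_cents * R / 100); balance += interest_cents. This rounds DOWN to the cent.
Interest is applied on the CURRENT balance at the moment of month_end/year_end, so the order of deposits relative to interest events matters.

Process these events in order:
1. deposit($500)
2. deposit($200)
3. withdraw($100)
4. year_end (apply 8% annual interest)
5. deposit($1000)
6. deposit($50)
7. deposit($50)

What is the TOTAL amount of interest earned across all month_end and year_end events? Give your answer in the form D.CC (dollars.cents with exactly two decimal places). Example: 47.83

Answer: 128.00

Derivation:
After 1 (deposit($500)): balance=$1500.00 total_interest=$0.00
After 2 (deposit($200)): balance=$1700.00 total_interest=$0.00
After 3 (withdraw($100)): balance=$1600.00 total_interest=$0.00
After 4 (year_end (apply 8% annual interest)): balance=$1728.00 total_interest=$128.00
After 5 (deposit($1000)): balance=$2728.00 total_interest=$128.00
After 6 (deposit($50)): balance=$2778.00 total_interest=$128.00
After 7 (deposit($50)): balance=$2828.00 total_interest=$128.00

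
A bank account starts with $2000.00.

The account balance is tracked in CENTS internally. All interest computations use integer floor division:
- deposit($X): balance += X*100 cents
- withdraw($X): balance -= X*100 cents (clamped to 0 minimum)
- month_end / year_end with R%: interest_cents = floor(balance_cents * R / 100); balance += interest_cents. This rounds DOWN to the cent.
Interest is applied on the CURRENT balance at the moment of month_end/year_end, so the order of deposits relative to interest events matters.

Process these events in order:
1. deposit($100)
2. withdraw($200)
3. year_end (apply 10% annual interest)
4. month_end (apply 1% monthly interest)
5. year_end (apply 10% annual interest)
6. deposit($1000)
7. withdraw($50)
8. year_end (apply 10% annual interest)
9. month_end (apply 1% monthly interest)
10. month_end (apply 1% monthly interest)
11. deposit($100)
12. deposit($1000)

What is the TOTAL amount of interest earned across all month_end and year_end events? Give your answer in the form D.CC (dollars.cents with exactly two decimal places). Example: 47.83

After 1 (deposit($100)): balance=$2100.00 total_interest=$0.00
After 2 (withdraw($200)): balance=$1900.00 total_interest=$0.00
After 3 (year_end (apply 10% annual interest)): balance=$2090.00 total_interest=$190.00
After 4 (month_end (apply 1% monthly interest)): balance=$2110.90 total_interest=$210.90
After 5 (year_end (apply 10% annual interest)): balance=$2321.99 total_interest=$421.99
After 6 (deposit($1000)): balance=$3321.99 total_interest=$421.99
After 7 (withdraw($50)): balance=$3271.99 total_interest=$421.99
After 8 (year_end (apply 10% annual interest)): balance=$3599.18 total_interest=$749.18
After 9 (month_end (apply 1% monthly interest)): balance=$3635.17 total_interest=$785.17
After 10 (month_end (apply 1% monthly interest)): balance=$3671.52 total_interest=$821.52
After 11 (deposit($100)): balance=$3771.52 total_interest=$821.52
After 12 (deposit($1000)): balance=$4771.52 total_interest=$821.52

Answer: 821.52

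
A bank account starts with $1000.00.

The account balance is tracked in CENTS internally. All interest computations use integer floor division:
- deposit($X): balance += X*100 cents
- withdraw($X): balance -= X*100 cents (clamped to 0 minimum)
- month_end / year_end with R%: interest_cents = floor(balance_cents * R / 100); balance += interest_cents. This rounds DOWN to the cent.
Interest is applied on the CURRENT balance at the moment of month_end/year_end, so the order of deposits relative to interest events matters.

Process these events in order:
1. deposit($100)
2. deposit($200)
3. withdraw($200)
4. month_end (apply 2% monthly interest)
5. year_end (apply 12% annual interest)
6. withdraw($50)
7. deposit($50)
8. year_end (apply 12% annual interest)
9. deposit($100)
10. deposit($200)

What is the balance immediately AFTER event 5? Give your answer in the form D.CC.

Answer: 1256.64

Derivation:
After 1 (deposit($100)): balance=$1100.00 total_interest=$0.00
After 2 (deposit($200)): balance=$1300.00 total_interest=$0.00
After 3 (withdraw($200)): balance=$1100.00 total_interest=$0.00
After 4 (month_end (apply 2% monthly interest)): balance=$1122.00 total_interest=$22.00
After 5 (year_end (apply 12% annual interest)): balance=$1256.64 total_interest=$156.64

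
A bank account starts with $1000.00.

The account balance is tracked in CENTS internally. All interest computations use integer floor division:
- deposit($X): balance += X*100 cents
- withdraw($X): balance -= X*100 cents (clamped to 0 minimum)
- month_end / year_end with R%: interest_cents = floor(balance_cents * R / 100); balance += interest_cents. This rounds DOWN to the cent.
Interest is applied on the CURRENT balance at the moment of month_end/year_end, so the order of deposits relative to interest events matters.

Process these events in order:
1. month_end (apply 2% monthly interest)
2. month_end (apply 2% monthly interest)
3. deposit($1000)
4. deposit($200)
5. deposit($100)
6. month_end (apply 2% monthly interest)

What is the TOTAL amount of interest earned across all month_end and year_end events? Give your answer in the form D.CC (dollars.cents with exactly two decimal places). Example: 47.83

After 1 (month_end (apply 2% monthly interest)): balance=$1020.00 total_interest=$20.00
After 2 (month_end (apply 2% monthly interest)): balance=$1040.40 total_interest=$40.40
After 3 (deposit($1000)): balance=$2040.40 total_interest=$40.40
After 4 (deposit($200)): balance=$2240.40 total_interest=$40.40
After 5 (deposit($100)): balance=$2340.40 total_interest=$40.40
After 6 (month_end (apply 2% monthly interest)): balance=$2387.20 total_interest=$87.20

Answer: 87.20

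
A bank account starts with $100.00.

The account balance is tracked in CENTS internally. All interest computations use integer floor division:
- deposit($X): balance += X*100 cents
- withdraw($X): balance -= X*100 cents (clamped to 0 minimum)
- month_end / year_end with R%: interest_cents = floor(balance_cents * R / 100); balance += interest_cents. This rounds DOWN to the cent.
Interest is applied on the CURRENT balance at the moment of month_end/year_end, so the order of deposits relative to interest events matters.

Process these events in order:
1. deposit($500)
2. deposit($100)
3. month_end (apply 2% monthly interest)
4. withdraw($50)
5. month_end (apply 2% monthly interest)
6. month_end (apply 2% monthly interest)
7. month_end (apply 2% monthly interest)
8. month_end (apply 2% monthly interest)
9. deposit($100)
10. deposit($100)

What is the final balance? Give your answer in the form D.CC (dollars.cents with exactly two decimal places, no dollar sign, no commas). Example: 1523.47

Answer: 918.72

Derivation:
After 1 (deposit($500)): balance=$600.00 total_interest=$0.00
After 2 (deposit($100)): balance=$700.00 total_interest=$0.00
After 3 (month_end (apply 2% monthly interest)): balance=$714.00 total_interest=$14.00
After 4 (withdraw($50)): balance=$664.00 total_interest=$14.00
After 5 (month_end (apply 2% monthly interest)): balance=$677.28 total_interest=$27.28
After 6 (month_end (apply 2% monthly interest)): balance=$690.82 total_interest=$40.82
After 7 (month_end (apply 2% monthly interest)): balance=$704.63 total_interest=$54.63
After 8 (month_end (apply 2% monthly interest)): balance=$718.72 total_interest=$68.72
After 9 (deposit($100)): balance=$818.72 total_interest=$68.72
After 10 (deposit($100)): balance=$918.72 total_interest=$68.72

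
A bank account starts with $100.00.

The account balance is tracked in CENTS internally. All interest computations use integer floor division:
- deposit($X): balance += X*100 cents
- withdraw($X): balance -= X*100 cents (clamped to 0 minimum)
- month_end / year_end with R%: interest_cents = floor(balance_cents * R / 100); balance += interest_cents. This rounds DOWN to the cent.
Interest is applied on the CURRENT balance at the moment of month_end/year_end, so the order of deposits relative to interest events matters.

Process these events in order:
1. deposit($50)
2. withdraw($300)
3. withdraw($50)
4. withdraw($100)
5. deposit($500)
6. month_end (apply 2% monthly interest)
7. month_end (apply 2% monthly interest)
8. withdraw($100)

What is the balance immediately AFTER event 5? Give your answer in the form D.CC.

Answer: 500.00

Derivation:
After 1 (deposit($50)): balance=$150.00 total_interest=$0.00
After 2 (withdraw($300)): balance=$0.00 total_interest=$0.00
After 3 (withdraw($50)): balance=$0.00 total_interest=$0.00
After 4 (withdraw($100)): balance=$0.00 total_interest=$0.00
After 5 (deposit($500)): balance=$500.00 total_interest=$0.00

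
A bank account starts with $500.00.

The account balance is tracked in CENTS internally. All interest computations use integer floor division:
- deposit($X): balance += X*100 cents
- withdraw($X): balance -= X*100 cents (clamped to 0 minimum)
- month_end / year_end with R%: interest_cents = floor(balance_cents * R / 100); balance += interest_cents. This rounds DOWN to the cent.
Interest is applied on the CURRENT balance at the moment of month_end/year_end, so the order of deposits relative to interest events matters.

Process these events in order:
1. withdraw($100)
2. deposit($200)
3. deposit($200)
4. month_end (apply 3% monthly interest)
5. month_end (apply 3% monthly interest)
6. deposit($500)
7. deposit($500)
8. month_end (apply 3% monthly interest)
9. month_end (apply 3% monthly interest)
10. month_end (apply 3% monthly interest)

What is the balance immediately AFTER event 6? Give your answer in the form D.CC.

Answer: 1348.72

Derivation:
After 1 (withdraw($100)): balance=$400.00 total_interest=$0.00
After 2 (deposit($200)): balance=$600.00 total_interest=$0.00
After 3 (deposit($200)): balance=$800.00 total_interest=$0.00
After 4 (month_end (apply 3% monthly interest)): balance=$824.00 total_interest=$24.00
After 5 (month_end (apply 3% monthly interest)): balance=$848.72 total_interest=$48.72
After 6 (deposit($500)): balance=$1348.72 total_interest=$48.72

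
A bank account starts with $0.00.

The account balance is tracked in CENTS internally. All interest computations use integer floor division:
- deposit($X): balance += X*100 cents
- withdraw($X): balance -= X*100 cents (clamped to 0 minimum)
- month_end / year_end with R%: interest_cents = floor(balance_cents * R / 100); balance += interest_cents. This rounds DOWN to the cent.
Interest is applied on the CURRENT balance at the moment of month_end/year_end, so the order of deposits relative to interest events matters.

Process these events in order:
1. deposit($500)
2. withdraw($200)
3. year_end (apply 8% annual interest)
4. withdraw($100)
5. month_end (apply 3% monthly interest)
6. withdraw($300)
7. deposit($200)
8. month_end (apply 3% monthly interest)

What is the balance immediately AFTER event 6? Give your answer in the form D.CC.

Answer: 0.00

Derivation:
After 1 (deposit($500)): balance=$500.00 total_interest=$0.00
After 2 (withdraw($200)): balance=$300.00 total_interest=$0.00
After 3 (year_end (apply 8% annual interest)): balance=$324.00 total_interest=$24.00
After 4 (withdraw($100)): balance=$224.00 total_interest=$24.00
After 5 (month_end (apply 3% monthly interest)): balance=$230.72 total_interest=$30.72
After 6 (withdraw($300)): balance=$0.00 total_interest=$30.72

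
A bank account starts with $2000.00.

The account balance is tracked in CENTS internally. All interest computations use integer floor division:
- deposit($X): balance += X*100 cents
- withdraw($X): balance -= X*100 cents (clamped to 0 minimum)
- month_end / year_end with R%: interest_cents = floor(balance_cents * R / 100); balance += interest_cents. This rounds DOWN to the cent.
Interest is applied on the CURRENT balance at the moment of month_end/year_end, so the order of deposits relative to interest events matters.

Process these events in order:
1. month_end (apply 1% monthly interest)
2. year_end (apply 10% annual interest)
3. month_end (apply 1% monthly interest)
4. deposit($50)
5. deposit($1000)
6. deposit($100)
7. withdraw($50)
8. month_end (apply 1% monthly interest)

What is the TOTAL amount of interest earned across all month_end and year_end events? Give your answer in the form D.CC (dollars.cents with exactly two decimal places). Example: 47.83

Answer: 277.66

Derivation:
After 1 (month_end (apply 1% monthly interest)): balance=$2020.00 total_interest=$20.00
After 2 (year_end (apply 10% annual interest)): balance=$2222.00 total_interest=$222.00
After 3 (month_end (apply 1% monthly interest)): balance=$2244.22 total_interest=$244.22
After 4 (deposit($50)): balance=$2294.22 total_interest=$244.22
After 5 (deposit($1000)): balance=$3294.22 total_interest=$244.22
After 6 (deposit($100)): balance=$3394.22 total_interest=$244.22
After 7 (withdraw($50)): balance=$3344.22 total_interest=$244.22
After 8 (month_end (apply 1% monthly interest)): balance=$3377.66 total_interest=$277.66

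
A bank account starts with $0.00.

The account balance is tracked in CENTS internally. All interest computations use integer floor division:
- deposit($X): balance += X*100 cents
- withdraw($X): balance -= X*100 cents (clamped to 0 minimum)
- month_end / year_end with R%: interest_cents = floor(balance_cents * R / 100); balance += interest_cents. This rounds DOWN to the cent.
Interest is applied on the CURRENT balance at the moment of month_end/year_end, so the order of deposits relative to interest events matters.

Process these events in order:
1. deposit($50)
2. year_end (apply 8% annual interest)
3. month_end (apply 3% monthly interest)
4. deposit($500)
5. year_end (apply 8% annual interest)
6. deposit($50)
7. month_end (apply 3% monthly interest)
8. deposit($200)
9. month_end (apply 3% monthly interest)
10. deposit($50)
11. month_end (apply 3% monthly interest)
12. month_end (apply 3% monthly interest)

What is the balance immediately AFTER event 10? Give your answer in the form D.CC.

Answer: 945.64

Derivation:
After 1 (deposit($50)): balance=$50.00 total_interest=$0.00
After 2 (year_end (apply 8% annual interest)): balance=$54.00 total_interest=$4.00
After 3 (month_end (apply 3% monthly interest)): balance=$55.62 total_interest=$5.62
After 4 (deposit($500)): balance=$555.62 total_interest=$5.62
After 5 (year_end (apply 8% annual interest)): balance=$600.06 total_interest=$50.06
After 6 (deposit($50)): balance=$650.06 total_interest=$50.06
After 7 (month_end (apply 3% monthly interest)): balance=$669.56 total_interest=$69.56
After 8 (deposit($200)): balance=$869.56 total_interest=$69.56
After 9 (month_end (apply 3% monthly interest)): balance=$895.64 total_interest=$95.64
After 10 (deposit($50)): balance=$945.64 total_interest=$95.64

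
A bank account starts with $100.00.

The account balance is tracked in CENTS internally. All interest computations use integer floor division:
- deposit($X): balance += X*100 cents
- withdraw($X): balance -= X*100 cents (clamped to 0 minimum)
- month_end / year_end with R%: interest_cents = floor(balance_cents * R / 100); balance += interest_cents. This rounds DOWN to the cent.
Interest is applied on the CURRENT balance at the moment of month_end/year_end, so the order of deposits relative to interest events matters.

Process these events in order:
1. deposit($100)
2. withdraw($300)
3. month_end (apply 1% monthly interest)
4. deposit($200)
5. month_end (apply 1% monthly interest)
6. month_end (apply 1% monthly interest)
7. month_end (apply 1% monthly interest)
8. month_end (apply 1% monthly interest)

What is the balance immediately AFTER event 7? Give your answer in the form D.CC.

Answer: 206.06

Derivation:
After 1 (deposit($100)): balance=$200.00 total_interest=$0.00
After 2 (withdraw($300)): balance=$0.00 total_interest=$0.00
After 3 (month_end (apply 1% monthly interest)): balance=$0.00 total_interest=$0.00
After 4 (deposit($200)): balance=$200.00 total_interest=$0.00
After 5 (month_end (apply 1% monthly interest)): balance=$202.00 total_interest=$2.00
After 6 (month_end (apply 1% monthly interest)): balance=$204.02 total_interest=$4.02
After 7 (month_end (apply 1% monthly interest)): balance=$206.06 total_interest=$6.06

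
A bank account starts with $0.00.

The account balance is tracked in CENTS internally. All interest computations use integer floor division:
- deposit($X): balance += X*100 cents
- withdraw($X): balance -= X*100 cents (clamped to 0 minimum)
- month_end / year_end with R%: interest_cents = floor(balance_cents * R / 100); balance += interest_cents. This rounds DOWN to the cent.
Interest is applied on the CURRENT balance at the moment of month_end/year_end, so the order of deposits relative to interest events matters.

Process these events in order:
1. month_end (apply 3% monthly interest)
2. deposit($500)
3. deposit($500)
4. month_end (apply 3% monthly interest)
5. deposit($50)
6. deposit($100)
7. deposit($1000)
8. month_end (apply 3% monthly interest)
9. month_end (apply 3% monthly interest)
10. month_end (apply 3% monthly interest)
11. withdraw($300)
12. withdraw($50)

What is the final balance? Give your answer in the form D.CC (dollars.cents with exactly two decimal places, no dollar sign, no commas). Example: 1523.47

Answer: 2032.14

Derivation:
After 1 (month_end (apply 3% monthly interest)): balance=$0.00 total_interest=$0.00
After 2 (deposit($500)): balance=$500.00 total_interest=$0.00
After 3 (deposit($500)): balance=$1000.00 total_interest=$0.00
After 4 (month_end (apply 3% monthly interest)): balance=$1030.00 total_interest=$30.00
After 5 (deposit($50)): balance=$1080.00 total_interest=$30.00
After 6 (deposit($100)): balance=$1180.00 total_interest=$30.00
After 7 (deposit($1000)): balance=$2180.00 total_interest=$30.00
After 8 (month_end (apply 3% monthly interest)): balance=$2245.40 total_interest=$95.40
After 9 (month_end (apply 3% monthly interest)): balance=$2312.76 total_interest=$162.76
After 10 (month_end (apply 3% monthly interest)): balance=$2382.14 total_interest=$232.14
After 11 (withdraw($300)): balance=$2082.14 total_interest=$232.14
After 12 (withdraw($50)): balance=$2032.14 total_interest=$232.14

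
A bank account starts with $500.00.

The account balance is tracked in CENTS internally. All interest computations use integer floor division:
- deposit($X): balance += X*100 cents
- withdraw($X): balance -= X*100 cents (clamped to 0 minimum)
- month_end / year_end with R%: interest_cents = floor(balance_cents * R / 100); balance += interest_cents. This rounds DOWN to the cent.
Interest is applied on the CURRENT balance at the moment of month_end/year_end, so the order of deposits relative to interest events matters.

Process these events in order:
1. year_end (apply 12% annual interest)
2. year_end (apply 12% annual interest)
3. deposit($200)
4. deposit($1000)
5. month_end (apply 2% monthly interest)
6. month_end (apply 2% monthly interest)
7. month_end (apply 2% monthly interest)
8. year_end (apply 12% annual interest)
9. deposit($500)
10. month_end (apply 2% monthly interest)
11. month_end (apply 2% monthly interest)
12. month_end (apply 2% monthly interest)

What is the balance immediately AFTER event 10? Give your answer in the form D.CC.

Answer: 2725.14

Derivation:
After 1 (year_end (apply 12% annual interest)): balance=$560.00 total_interest=$60.00
After 2 (year_end (apply 12% annual interest)): balance=$627.20 total_interest=$127.20
After 3 (deposit($200)): balance=$827.20 total_interest=$127.20
After 4 (deposit($1000)): balance=$1827.20 total_interest=$127.20
After 5 (month_end (apply 2% monthly interest)): balance=$1863.74 total_interest=$163.74
After 6 (month_end (apply 2% monthly interest)): balance=$1901.01 total_interest=$201.01
After 7 (month_end (apply 2% monthly interest)): balance=$1939.03 total_interest=$239.03
After 8 (year_end (apply 12% annual interest)): balance=$2171.71 total_interest=$471.71
After 9 (deposit($500)): balance=$2671.71 total_interest=$471.71
After 10 (month_end (apply 2% monthly interest)): balance=$2725.14 total_interest=$525.14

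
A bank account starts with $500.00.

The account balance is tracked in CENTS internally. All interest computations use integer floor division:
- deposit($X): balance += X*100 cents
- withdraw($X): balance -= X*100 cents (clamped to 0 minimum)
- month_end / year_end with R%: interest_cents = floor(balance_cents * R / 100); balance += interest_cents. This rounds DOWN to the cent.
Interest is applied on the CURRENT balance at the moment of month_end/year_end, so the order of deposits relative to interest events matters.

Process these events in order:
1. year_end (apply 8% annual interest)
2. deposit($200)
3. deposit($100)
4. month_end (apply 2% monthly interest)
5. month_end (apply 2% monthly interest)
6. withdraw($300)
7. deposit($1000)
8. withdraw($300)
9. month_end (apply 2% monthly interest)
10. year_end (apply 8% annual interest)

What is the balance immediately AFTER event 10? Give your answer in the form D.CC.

After 1 (year_end (apply 8% annual interest)): balance=$540.00 total_interest=$40.00
After 2 (deposit($200)): balance=$740.00 total_interest=$40.00
After 3 (deposit($100)): balance=$840.00 total_interest=$40.00
After 4 (month_end (apply 2% monthly interest)): balance=$856.80 total_interest=$56.80
After 5 (month_end (apply 2% monthly interest)): balance=$873.93 total_interest=$73.93
After 6 (withdraw($300)): balance=$573.93 total_interest=$73.93
After 7 (deposit($1000)): balance=$1573.93 total_interest=$73.93
After 8 (withdraw($300)): balance=$1273.93 total_interest=$73.93
After 9 (month_end (apply 2% monthly interest)): balance=$1299.40 total_interest=$99.40
After 10 (year_end (apply 8% annual interest)): balance=$1403.35 total_interest=$203.35

Answer: 1403.35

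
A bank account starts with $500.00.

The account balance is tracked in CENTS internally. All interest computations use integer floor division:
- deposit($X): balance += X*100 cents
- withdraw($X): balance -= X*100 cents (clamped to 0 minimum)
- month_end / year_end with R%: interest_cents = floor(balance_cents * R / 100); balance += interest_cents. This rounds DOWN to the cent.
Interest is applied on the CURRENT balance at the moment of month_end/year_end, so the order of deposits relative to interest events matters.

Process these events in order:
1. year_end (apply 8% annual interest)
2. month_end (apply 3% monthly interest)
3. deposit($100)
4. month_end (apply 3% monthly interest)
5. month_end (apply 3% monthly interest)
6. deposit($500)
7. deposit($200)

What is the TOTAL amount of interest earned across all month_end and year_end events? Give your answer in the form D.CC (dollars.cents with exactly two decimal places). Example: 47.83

After 1 (year_end (apply 8% annual interest)): balance=$540.00 total_interest=$40.00
After 2 (month_end (apply 3% monthly interest)): balance=$556.20 total_interest=$56.20
After 3 (deposit($100)): balance=$656.20 total_interest=$56.20
After 4 (month_end (apply 3% monthly interest)): balance=$675.88 total_interest=$75.88
After 5 (month_end (apply 3% monthly interest)): balance=$696.15 total_interest=$96.15
After 6 (deposit($500)): balance=$1196.15 total_interest=$96.15
After 7 (deposit($200)): balance=$1396.15 total_interest=$96.15

Answer: 96.15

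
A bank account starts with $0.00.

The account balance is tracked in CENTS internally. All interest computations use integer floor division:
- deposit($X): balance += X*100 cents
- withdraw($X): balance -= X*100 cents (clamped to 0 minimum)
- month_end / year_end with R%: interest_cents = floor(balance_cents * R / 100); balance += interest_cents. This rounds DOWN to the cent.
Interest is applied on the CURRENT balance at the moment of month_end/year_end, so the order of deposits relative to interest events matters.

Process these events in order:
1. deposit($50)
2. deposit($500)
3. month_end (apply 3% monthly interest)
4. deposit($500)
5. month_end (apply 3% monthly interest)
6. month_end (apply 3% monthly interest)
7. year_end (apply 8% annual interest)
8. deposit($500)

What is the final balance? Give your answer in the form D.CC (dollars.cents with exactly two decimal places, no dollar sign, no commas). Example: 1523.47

After 1 (deposit($50)): balance=$50.00 total_interest=$0.00
After 2 (deposit($500)): balance=$550.00 total_interest=$0.00
After 3 (month_end (apply 3% monthly interest)): balance=$566.50 total_interest=$16.50
After 4 (deposit($500)): balance=$1066.50 total_interest=$16.50
After 5 (month_end (apply 3% monthly interest)): balance=$1098.49 total_interest=$48.49
After 6 (month_end (apply 3% monthly interest)): balance=$1131.44 total_interest=$81.44
After 7 (year_end (apply 8% annual interest)): balance=$1221.95 total_interest=$171.95
After 8 (deposit($500)): balance=$1721.95 total_interest=$171.95

Answer: 1721.95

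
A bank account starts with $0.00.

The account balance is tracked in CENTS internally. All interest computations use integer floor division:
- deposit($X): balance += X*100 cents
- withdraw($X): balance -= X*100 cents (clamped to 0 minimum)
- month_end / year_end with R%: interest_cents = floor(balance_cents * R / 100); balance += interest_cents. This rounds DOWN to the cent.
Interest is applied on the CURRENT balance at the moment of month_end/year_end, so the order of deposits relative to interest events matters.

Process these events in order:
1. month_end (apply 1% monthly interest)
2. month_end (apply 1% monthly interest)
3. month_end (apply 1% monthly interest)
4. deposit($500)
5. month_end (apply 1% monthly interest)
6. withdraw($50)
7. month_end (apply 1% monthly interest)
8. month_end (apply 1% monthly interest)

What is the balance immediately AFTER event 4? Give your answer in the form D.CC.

Answer: 500.00

Derivation:
After 1 (month_end (apply 1% monthly interest)): balance=$0.00 total_interest=$0.00
After 2 (month_end (apply 1% monthly interest)): balance=$0.00 total_interest=$0.00
After 3 (month_end (apply 1% monthly interest)): balance=$0.00 total_interest=$0.00
After 4 (deposit($500)): balance=$500.00 total_interest=$0.00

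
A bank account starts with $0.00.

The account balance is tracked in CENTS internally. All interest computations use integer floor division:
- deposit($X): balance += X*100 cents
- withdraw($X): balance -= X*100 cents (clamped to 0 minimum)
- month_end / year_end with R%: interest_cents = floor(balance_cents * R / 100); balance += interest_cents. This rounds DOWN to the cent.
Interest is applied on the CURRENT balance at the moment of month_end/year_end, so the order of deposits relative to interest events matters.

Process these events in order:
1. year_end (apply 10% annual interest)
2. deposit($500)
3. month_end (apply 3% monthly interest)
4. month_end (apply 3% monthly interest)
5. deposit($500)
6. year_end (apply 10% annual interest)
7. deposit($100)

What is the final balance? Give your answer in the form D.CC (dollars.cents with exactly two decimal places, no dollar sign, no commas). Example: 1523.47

Answer: 1233.49

Derivation:
After 1 (year_end (apply 10% annual interest)): balance=$0.00 total_interest=$0.00
After 2 (deposit($500)): balance=$500.00 total_interest=$0.00
After 3 (month_end (apply 3% monthly interest)): balance=$515.00 total_interest=$15.00
After 4 (month_end (apply 3% monthly interest)): balance=$530.45 total_interest=$30.45
After 5 (deposit($500)): balance=$1030.45 total_interest=$30.45
After 6 (year_end (apply 10% annual interest)): balance=$1133.49 total_interest=$133.49
After 7 (deposit($100)): balance=$1233.49 total_interest=$133.49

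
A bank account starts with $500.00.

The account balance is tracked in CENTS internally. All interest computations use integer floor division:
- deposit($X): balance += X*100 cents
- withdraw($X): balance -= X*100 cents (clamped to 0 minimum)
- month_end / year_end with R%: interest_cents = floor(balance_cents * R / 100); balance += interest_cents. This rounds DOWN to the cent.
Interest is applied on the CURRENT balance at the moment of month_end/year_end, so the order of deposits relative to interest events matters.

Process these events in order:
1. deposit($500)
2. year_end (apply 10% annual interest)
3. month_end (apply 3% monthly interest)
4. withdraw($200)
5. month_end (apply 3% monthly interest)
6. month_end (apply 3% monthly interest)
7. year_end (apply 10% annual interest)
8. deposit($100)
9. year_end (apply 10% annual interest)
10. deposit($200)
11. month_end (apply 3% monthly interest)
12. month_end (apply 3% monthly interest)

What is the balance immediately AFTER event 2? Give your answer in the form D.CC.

Answer: 1100.00

Derivation:
After 1 (deposit($500)): balance=$1000.00 total_interest=$0.00
After 2 (year_end (apply 10% annual interest)): balance=$1100.00 total_interest=$100.00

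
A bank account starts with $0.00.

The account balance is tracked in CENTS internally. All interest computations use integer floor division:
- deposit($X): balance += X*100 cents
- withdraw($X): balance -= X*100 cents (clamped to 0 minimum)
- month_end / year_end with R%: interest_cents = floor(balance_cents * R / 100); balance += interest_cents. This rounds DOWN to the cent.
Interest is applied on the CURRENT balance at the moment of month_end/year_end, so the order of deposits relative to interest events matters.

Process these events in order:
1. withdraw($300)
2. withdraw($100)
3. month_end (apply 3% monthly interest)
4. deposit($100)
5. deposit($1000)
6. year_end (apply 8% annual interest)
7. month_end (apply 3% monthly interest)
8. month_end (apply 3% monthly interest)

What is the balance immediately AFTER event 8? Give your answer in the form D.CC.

Answer: 1260.34

Derivation:
After 1 (withdraw($300)): balance=$0.00 total_interest=$0.00
After 2 (withdraw($100)): balance=$0.00 total_interest=$0.00
After 3 (month_end (apply 3% monthly interest)): balance=$0.00 total_interest=$0.00
After 4 (deposit($100)): balance=$100.00 total_interest=$0.00
After 5 (deposit($1000)): balance=$1100.00 total_interest=$0.00
After 6 (year_end (apply 8% annual interest)): balance=$1188.00 total_interest=$88.00
After 7 (month_end (apply 3% monthly interest)): balance=$1223.64 total_interest=$123.64
After 8 (month_end (apply 3% monthly interest)): balance=$1260.34 total_interest=$160.34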